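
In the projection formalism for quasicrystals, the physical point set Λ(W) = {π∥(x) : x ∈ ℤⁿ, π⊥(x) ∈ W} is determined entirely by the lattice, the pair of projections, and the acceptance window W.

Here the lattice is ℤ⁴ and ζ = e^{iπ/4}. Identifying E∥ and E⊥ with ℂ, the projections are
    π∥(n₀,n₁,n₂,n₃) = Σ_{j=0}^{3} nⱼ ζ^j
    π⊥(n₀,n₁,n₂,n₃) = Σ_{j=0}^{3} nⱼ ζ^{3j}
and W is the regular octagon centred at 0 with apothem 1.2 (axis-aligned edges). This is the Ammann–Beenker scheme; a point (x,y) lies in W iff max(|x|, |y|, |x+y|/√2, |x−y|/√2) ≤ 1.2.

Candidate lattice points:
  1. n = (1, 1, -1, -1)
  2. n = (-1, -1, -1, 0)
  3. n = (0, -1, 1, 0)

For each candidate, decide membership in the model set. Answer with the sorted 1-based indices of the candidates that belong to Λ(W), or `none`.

Internal map: ζ^{3j} for j=0..3 gives (1,0), (−√2/2,√2/2), (0,−1), (√2/2,√2/2).
candidate 1: n = (1, 1, -1, -1) → π⊥ ≈ (-0.41421, +1.00000); max(|x|,|y|,|x±y|/√2) = 1.00000 ≤ 1.2 ⇒ ∈ W
candidate 2: n = (-1, -1, -1, 0) → π⊥ ≈ (-0.29289, +0.29289); max(|x|,|y|,|x±y|/√2) = 0.41421 ≤ 1.2 ⇒ ∈ W
candidate 3: n = (0, -1, 1, 0) → π⊥ ≈ (+0.70711, -1.70711); max(|x|,|y|,|x±y|/√2) = 1.70711 > 1.2 ⇒ ∉ W

1, 2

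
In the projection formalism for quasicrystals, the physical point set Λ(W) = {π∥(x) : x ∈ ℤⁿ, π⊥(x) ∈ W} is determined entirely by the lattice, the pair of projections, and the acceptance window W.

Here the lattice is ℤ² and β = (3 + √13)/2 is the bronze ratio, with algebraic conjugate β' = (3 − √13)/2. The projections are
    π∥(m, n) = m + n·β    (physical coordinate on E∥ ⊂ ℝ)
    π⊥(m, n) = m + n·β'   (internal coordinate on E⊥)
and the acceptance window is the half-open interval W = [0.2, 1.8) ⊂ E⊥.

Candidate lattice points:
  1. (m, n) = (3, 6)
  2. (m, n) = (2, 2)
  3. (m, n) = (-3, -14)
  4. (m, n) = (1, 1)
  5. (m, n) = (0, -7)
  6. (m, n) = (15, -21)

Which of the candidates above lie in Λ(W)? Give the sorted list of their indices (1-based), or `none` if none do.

β' = (3−√13)/2 ≈ -0.30278.
[1] lift (3,6): star map gives 1.18335; window check 0.2 ≤ 1.18335 < 1.8 is true → IN Λ
[2] lift (2,2): star map gives 1.39445; window check 0.2 ≤ 1.39445 < 1.8 is true → IN Λ
[3] lift (-3,-14): star map gives 1.23886; window check 0.2 ≤ 1.23886 < 1.8 is true → IN Λ
[4] lift (1,1): star map gives 0.69722; window check 0.2 ≤ 0.69722 < 1.8 is true → IN Λ
[5] lift (0,-7): star map gives 2.11943; window check 0.2 ≤ 2.11943 < 1.8 is false → out
[6] lift (15,-21): star map gives 21.35829; window check 0.2 ≤ 21.35829 < 1.8 is false → out

1, 2, 3, 4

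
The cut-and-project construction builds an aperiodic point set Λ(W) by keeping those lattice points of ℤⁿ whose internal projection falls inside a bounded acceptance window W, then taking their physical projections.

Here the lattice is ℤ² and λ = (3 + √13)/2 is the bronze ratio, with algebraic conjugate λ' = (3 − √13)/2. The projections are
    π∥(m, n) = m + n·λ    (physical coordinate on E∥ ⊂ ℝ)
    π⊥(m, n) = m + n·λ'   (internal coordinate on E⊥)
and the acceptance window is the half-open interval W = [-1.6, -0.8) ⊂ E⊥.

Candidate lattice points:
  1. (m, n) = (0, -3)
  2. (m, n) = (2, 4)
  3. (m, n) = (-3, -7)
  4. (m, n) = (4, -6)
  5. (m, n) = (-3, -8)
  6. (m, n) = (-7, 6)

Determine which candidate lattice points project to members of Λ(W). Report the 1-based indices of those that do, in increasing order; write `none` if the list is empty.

Numerically λ ≈ 3.302776 and λ' = −1/λ ≈ -0.302776.
candidate 1: (m,n)=(0,-3) → π∥ = 0-3·λ ≈ -9.908327, π⊥ = 0-3·λ' ≈ 0.908327 ∉ [-1.6, -0.8) ⇒ out
candidate 2: (m,n)=(2,4) → π∥ = 2+4·λ ≈ 15.211103, π⊥ = 2+4·λ' ≈ 0.788897 ∉ [-1.6, -0.8) ⇒ out
candidate 3: (m,n)=(-3,-7) → π∥ = -3-7·λ ≈ -26.119429, π⊥ = -3-7·λ' ≈ -0.880571 ∈ [-1.6, -0.8) ⇒ IN Λ
candidate 4: (m,n)=(4,-6) → π∥ = 4-6·λ ≈ -15.816654, π⊥ = 4-6·λ' ≈ 5.816654 ∉ [-1.6, -0.8) ⇒ out
candidate 5: (m,n)=(-3,-8) → π∥ = -3-8·λ ≈ -29.422205, π⊥ = -3-8·λ' ≈ -0.577795 ∉ [-1.6, -0.8) ⇒ out
candidate 6: (m,n)=(-7,6) → π∥ = -7+6·λ ≈ 12.816654, π⊥ = -7+6·λ' ≈ -8.816654 ∉ [-1.6, -0.8) ⇒ out

3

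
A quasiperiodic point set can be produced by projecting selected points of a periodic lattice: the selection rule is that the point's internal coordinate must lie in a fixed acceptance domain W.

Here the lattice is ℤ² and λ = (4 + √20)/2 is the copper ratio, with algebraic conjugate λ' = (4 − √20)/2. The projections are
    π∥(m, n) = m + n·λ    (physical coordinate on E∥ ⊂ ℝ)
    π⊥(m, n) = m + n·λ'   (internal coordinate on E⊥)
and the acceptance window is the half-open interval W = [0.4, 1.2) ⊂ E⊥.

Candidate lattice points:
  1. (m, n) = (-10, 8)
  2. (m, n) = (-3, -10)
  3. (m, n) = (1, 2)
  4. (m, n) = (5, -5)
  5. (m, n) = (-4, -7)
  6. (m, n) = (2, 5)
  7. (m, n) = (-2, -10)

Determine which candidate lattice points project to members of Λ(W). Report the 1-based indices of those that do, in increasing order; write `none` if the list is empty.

Numerically λ ≈ 4.236068 and λ' = −1/λ ≈ -0.236068.
#1 (-10,8): internal coord -10 + (8)·λ' = -11.888544; -11.888544 ∉ [0.4, 1.2) → out
#2 (-3,-10): internal coord -3 + (-10)·λ' = -0.639320; -0.639320 ∉ [0.4, 1.2) → out
#3 (1,2): internal coord 1 + (2)·λ' = +0.527864; +0.527864 ∈ [0.4, 1.2) → IN Λ
#4 (5,-5): internal coord 5 + (-5)·λ' = +6.180340; +6.180340 ∉ [0.4, 1.2) → out
#5 (-4,-7): internal coord -4 + (-7)·λ' = -2.347524; -2.347524 ∉ [0.4, 1.2) → out
#6 (2,5): internal coord 2 + (5)·λ' = +0.819660; +0.819660 ∈ [0.4, 1.2) → IN Λ
#7 (-2,-10): internal coord -2 + (-10)·λ' = +0.360680; +0.360680 ∉ [0.4, 1.2) → out

3, 6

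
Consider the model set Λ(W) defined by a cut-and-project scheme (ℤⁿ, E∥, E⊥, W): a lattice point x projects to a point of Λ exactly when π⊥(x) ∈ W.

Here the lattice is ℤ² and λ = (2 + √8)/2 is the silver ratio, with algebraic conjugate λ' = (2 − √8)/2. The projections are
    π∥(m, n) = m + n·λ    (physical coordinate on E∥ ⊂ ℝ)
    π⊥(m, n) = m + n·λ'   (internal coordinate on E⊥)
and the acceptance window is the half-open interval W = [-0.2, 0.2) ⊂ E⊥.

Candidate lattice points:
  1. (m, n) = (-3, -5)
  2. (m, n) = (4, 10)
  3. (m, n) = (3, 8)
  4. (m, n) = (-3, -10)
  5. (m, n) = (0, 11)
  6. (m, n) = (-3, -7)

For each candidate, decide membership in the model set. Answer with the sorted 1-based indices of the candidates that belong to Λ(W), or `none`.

2, 6

Numerically λ ≈ 2.414214 and λ' = −1/λ ≈ -0.414214.
candidate 1: (m,n)=(-3,-5) → π∥ = -3-5·λ ≈ -15.071068, π⊥ = -3-5·λ' ≈ -0.928932 ∉ [-0.2, 0.2) ⇒ out
candidate 2: (m,n)=(4,10) → π∥ = 4+10·λ ≈ 28.142136, π⊥ = 4+10·λ' ≈ -0.142136 ∈ [-0.2, 0.2) ⇒ IN Λ
candidate 3: (m,n)=(3,8) → π∥ = 3+8·λ ≈ 22.313708, π⊥ = 3+8·λ' ≈ -0.313708 ∉ [-0.2, 0.2) ⇒ out
candidate 4: (m,n)=(-3,-10) → π∥ = -3-10·λ ≈ -27.142136, π⊥ = -3-10·λ' ≈ 1.142136 ∉ [-0.2, 0.2) ⇒ out
candidate 5: (m,n)=(0,11) → π∥ = 0+11·λ ≈ 26.556349, π⊥ = 0+11·λ' ≈ -4.556349 ∉ [-0.2, 0.2) ⇒ out
candidate 6: (m,n)=(-3,-7) → π∥ = -3-7·λ ≈ -19.899495, π⊥ = -3-7·λ' ≈ -0.100505 ∈ [-0.2, 0.2) ⇒ IN Λ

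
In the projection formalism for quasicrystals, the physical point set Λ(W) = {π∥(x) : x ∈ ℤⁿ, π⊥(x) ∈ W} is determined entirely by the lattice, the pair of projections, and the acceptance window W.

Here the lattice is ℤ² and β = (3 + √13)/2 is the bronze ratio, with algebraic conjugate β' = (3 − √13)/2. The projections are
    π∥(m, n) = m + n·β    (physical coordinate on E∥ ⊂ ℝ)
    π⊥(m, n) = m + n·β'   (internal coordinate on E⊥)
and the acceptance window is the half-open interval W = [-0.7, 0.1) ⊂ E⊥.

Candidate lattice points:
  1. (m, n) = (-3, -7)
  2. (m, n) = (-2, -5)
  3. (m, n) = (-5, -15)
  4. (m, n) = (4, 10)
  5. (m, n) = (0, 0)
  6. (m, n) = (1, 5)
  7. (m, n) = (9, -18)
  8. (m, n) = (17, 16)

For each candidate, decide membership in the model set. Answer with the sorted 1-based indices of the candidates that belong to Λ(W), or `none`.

Numerically β ≈ 3.30278 and β' = −1/β ≈ -0.30278.
[1] lift (-3,-7): star map gives -0.88057; window check -0.7 ≤ -0.88057 < 0.1 is false → out
[2] lift (-2,-5): star map gives -0.48612; window check -0.7 ≤ -0.48612 < 0.1 is true → IN Λ
[3] lift (-5,-15): star map gives -0.45837; window check -0.7 ≤ -0.45837 < 0.1 is true → IN Λ
[4] lift (4,10): star map gives 0.97224; window check -0.7 ≤ 0.97224 < 0.1 is false → out
[5] lift (0,0): star map gives 0.00000; window check -0.7 ≤ 0.00000 < 0.1 is true → IN Λ
[6] lift (1,5): star map gives -0.51388; window check -0.7 ≤ -0.51388 < 0.1 is true → IN Λ
[7] lift (9,-18): star map gives 14.44996; window check -0.7 ≤ 14.44996 < 0.1 is false → out
[8] lift (17,16): star map gives 12.15559; window check -0.7 ≤ 12.15559 < 0.1 is false → out

2, 3, 5, 6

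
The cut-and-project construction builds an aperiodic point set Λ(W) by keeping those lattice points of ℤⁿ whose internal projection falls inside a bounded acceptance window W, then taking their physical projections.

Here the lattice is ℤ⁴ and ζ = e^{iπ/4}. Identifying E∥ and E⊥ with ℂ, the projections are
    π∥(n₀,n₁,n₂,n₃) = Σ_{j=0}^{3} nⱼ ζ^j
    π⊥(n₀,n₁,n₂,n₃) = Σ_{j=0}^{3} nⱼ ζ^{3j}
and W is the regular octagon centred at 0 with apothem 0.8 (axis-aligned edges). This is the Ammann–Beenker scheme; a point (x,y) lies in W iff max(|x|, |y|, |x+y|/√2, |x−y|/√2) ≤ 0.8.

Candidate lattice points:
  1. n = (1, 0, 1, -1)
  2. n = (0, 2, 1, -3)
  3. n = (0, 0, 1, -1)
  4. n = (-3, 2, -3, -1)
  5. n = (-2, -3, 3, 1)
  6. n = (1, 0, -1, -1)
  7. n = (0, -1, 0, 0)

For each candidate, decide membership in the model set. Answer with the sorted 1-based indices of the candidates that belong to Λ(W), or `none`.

6

Internal map: ζ^{3j} for j=0..3 gives (1,0), (−√2/2,√2/2), (0,−1), (√2/2,√2/2).
candidate 1: n = (1, 0, 1, -1) → π⊥ ≈ (+0.29289, -1.70711); max(|x|,|y|,|x±y|/√2) = 1.70711 > 0.8 ⇒ ∉ W
candidate 2: n = (0, 2, 1, -3) → π⊥ ≈ (-3.53553, -1.70711); max(|x|,|y|,|x±y|/√2) = 3.70711 > 0.8 ⇒ ∉ W
candidate 3: n = (0, 0, 1, -1) → π⊥ ≈ (-0.70711, -1.70711); max(|x|,|y|,|x±y|/√2) = 1.70711 > 0.8 ⇒ ∉ W
candidate 4: n = (-3, 2, -3, -1) → π⊥ ≈ (-5.12132, +3.70711); max(|x|,|y|,|x±y|/√2) = 6.24264 > 0.8 ⇒ ∉ W
candidate 5: n = (-2, -3, 3, 1) → π⊥ ≈ (+0.82843, -4.41421); max(|x|,|y|,|x±y|/√2) = 4.41421 > 0.8 ⇒ ∉ W
candidate 6: n = (1, 0, -1, -1) → π⊥ ≈ (+0.29289, +0.29289); max(|x|,|y|,|x±y|/√2) = 0.41421 ≤ 0.8 ⇒ ∈ W
candidate 7: n = (0, -1, 0, 0) → π⊥ ≈ (+0.70711, -0.70711); max(|x|,|y|,|x±y|/√2) = 1.00000 > 0.8 ⇒ ∉ W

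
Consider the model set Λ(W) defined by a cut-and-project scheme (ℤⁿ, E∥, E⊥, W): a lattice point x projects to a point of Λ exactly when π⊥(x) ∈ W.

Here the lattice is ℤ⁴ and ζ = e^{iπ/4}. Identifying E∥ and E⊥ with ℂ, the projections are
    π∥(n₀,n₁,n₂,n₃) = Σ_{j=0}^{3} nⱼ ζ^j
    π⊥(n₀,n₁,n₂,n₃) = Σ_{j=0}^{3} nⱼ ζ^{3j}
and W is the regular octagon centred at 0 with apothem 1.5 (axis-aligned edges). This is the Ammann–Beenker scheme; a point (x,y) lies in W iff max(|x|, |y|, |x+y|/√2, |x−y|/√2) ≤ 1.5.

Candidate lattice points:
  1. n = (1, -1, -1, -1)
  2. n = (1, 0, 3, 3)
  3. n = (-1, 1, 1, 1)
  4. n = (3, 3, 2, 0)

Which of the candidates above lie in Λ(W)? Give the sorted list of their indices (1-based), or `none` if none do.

1, 3, 4

π⊥(n) = n₀ + n₁ζ³ + n₂ζ⁶ + n₃ζ⁹ where ζ = e^{iπ/4}.
candidate 1: n = (1, -1, -1, -1) → π⊥ ≈ (+1.000000, -0.414214); max(|x|,|y|,|x±y|/√2) = 1.000000 ≤ 1.5 ⇒ ∈ W
candidate 2: n = (1, 0, 3, 3) → π⊥ ≈ (+3.121320, -0.878680); max(|x|,|y|,|x±y|/√2) = 3.121320 > 1.5 ⇒ ∉ W
candidate 3: n = (-1, 1, 1, 1) → π⊥ ≈ (-1.000000, +0.414214); max(|x|,|y|,|x±y|/√2) = 1.000000 ≤ 1.5 ⇒ ∈ W
candidate 4: n = (3, 3, 2, 0) → π⊥ ≈ (+0.878680, +0.121320); max(|x|,|y|,|x±y|/√2) = 0.878680 ≤ 1.5 ⇒ ∈ W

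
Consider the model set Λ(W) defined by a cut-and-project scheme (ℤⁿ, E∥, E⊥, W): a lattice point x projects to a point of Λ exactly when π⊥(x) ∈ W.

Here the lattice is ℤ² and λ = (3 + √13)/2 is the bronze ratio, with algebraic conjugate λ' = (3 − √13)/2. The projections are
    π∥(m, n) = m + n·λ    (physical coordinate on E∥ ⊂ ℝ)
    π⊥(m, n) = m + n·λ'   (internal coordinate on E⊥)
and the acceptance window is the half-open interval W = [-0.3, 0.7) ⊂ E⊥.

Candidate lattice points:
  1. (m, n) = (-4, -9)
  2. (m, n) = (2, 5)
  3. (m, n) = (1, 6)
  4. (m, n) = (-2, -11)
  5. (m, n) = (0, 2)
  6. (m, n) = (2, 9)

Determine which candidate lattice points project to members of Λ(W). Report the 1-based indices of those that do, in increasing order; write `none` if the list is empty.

2

Compute λ' = (3−√13)/2 = -0.3028, so π⊥(m,n) = m -0.3028·n.
[1] lift (-4,-9): star map gives -1.2750; window check -0.3 ≤ -1.2750 < 0.7 is false → out
[2] lift (2,5): star map gives 0.4861; window check -0.3 ≤ 0.4861 < 0.7 is true → IN Λ
[3] lift (1,6): star map gives -0.8167; window check -0.3 ≤ -0.8167 < 0.7 is false → out
[4] lift (-2,-11): star map gives 1.3305; window check -0.3 ≤ 1.3305 < 0.7 is false → out
[5] lift (0,2): star map gives -0.6056; window check -0.3 ≤ -0.6056 < 0.7 is false → out
[6] lift (2,9): star map gives -0.7250; window check -0.3 ≤ -0.7250 < 0.7 is false → out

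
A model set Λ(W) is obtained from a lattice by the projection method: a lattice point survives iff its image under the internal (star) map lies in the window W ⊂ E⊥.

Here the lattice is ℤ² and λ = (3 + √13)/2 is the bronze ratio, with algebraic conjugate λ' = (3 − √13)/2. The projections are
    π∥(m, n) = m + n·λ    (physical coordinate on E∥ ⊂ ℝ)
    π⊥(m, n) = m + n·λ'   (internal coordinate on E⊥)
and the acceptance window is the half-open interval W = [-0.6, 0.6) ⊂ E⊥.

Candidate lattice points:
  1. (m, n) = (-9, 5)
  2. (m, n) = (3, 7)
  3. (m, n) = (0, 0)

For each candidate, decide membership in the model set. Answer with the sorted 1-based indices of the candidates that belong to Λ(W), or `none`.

Compute λ' = (3−√13)/2 = -0.302776, so π⊥(m,n) = m -0.302776·n.
candidate 1: (m,n)=(-9,5) → π∥ = -9+5·λ ≈ 7.513878, π⊥ = -9+5·λ' ≈ -10.513878 ∉ [-0.6, 0.6) ⇒ out
candidate 2: (m,n)=(3,7) → π∥ = 3+7·λ ≈ 26.119429, π⊥ = 3+7·λ' ≈ 0.880571 ∉ [-0.6, 0.6) ⇒ out
candidate 3: (m,n)=(0,0) → π∥ = 0+0·λ ≈ 0.000000, π⊥ = 0+0·λ' ≈ 0.000000 ∈ [-0.6, 0.6) ⇒ IN Λ

3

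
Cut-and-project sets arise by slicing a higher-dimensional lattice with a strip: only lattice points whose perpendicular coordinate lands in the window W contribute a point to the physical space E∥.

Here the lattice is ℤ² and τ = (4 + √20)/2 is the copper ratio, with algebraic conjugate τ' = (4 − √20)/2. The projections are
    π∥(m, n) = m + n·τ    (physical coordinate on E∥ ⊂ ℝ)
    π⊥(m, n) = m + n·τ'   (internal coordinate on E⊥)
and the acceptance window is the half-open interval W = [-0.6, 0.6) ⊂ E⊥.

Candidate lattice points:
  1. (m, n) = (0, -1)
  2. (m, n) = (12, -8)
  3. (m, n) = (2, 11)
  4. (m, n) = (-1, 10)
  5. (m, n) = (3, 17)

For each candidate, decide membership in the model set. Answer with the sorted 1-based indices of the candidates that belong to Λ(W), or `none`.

1, 3

Numerically τ ≈ 4.23607 and τ' = −1/τ ≈ -0.23607.
candidate 1: (m,n)=(0,-1) → π∥ = 0-1·τ ≈ -4.23607, π⊥ = 0-1·τ' ≈ 0.23607 ∈ [-0.6, 0.6) ⇒ IN Λ
candidate 2: (m,n)=(12,-8) → π∥ = 12-8·τ ≈ -21.88854, π⊥ = 12-8·τ' ≈ 13.88854 ∉ [-0.6, 0.6) ⇒ out
candidate 3: (m,n)=(2,11) → π∥ = 2+11·τ ≈ 48.59675, π⊥ = 2+11·τ' ≈ -0.59675 ∈ [-0.6, 0.6) ⇒ IN Λ
candidate 4: (m,n)=(-1,10) → π∥ = -1+10·τ ≈ 41.36068, π⊥ = -1+10·τ' ≈ -3.36068 ∉ [-0.6, 0.6) ⇒ out
candidate 5: (m,n)=(3,17) → π∥ = 3+17·τ ≈ 75.01316, π⊥ = 3+17·τ' ≈ -1.01316 ∉ [-0.6, 0.6) ⇒ out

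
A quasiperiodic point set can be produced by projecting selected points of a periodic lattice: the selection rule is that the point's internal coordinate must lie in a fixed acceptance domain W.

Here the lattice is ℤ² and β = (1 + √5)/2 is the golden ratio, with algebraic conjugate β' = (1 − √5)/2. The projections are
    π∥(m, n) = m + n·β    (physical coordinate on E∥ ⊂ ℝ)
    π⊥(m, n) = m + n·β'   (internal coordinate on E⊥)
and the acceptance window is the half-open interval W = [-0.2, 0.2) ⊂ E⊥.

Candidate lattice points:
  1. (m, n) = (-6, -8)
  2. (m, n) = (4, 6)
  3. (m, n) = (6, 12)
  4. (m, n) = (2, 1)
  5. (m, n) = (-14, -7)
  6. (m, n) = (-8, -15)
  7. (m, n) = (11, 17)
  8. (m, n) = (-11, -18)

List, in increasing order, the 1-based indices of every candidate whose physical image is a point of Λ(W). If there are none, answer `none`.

β' = (1−√5)/2 ≈ -0.618034.
[1] lift (-6,-8): star map gives -1.055728; window check -0.2 ≤ -1.055728 < 0.2 is false → out
[2] lift (4,6): star map gives 0.291796; window check -0.2 ≤ 0.291796 < 0.2 is false → out
[3] lift (6,12): star map gives -1.416408; window check -0.2 ≤ -1.416408 < 0.2 is false → out
[4] lift (2,1): star map gives 1.381966; window check -0.2 ≤ 1.381966 < 0.2 is false → out
[5] lift (-14,-7): star map gives -9.673762; window check -0.2 ≤ -9.673762 < 0.2 is false → out
[6] lift (-8,-15): star map gives 1.270510; window check -0.2 ≤ 1.270510 < 0.2 is false → out
[7] lift (11,17): star map gives 0.493422; window check -0.2 ≤ 0.493422 < 0.2 is false → out
[8] lift (-11,-18): star map gives 0.124612; window check -0.2 ≤ 0.124612 < 0.2 is true → IN Λ

8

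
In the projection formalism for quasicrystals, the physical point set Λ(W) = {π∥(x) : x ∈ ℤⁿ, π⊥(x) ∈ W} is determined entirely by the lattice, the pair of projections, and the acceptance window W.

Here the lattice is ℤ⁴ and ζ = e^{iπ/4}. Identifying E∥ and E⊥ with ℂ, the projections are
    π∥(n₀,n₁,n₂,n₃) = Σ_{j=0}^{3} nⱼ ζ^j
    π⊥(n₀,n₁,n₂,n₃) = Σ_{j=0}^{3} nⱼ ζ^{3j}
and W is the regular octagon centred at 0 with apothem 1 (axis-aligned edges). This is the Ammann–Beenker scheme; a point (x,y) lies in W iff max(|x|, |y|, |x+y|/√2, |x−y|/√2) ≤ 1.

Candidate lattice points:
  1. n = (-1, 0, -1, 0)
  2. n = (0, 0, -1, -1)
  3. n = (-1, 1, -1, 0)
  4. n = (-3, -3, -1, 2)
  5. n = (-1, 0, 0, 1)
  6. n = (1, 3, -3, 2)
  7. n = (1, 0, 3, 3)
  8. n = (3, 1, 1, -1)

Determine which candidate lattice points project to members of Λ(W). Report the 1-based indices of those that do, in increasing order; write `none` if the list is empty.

Internal map: ζ^{3j} for j=0..3 gives (1,0), (−√2/2,√2/2), (0,−1), (√2/2,√2/2).
#1 (-1, 0, -1, 0): internal (-1.0000, 1.0000); octagon support 1.4142 vs apothem 1 → ∉ W
#2 (0, 0, -1, -1): internal (-0.7071, 0.2929); octagon support 0.7071 vs apothem 1 → ∈ W
#3 (-1, 1, -1, 0): internal (-1.7071, 1.7071); octagon support 2.4142 vs apothem 1 → ∉ W
#4 (-3, -3, -1, 2): internal (0.5355, 0.2929); octagon support 0.5858 vs apothem 1 → ∈ W
#5 (-1, 0, 0, 1): internal (-0.2929, 0.7071); octagon support 0.7071 vs apothem 1 → ∈ W
#6 (1, 3, -3, 2): internal (0.2929, 6.5355); octagon support 6.5355 vs apothem 1 → ∉ W
#7 (1, 0, 3, 3): internal (3.1213, -0.8787); octagon support 3.1213 vs apothem 1 → ∉ W
#8 (3, 1, 1, -1): internal (1.5858, -1.0000); octagon support 1.8284 vs apothem 1 → ∉ W

2, 4, 5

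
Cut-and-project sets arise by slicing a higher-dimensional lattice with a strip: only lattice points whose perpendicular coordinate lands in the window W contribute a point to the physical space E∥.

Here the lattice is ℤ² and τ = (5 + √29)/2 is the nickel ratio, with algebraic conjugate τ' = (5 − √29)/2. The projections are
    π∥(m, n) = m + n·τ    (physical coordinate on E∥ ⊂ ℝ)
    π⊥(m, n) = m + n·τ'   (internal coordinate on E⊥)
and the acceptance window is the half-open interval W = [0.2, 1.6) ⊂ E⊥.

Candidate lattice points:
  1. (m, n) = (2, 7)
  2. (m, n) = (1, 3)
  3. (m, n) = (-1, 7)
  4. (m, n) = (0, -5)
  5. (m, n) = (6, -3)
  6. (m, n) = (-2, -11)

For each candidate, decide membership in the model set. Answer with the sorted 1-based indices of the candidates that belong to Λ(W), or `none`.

Numerically τ ≈ 5.19258 and τ' = −1/τ ≈ -0.19258.
[1] lift (2,7): star map gives 0.65192; window check 0.2 ≤ 0.65192 < 1.6 is true → IN Λ
[2] lift (1,3): star map gives 0.42225; window check 0.2 ≤ 0.42225 < 1.6 is true → IN Λ
[3] lift (-1,7): star map gives -2.34808; window check 0.2 ≤ -2.34808 < 1.6 is false → out
[4] lift (0,-5): star map gives 0.96291; window check 0.2 ≤ 0.96291 < 1.6 is true → IN Λ
[5] lift (6,-3): star map gives 6.57775; window check 0.2 ≤ 6.57775 < 1.6 is false → out
[6] lift (-2,-11): star map gives 0.11841; window check 0.2 ≤ 0.11841 < 1.6 is false → out

1, 2, 4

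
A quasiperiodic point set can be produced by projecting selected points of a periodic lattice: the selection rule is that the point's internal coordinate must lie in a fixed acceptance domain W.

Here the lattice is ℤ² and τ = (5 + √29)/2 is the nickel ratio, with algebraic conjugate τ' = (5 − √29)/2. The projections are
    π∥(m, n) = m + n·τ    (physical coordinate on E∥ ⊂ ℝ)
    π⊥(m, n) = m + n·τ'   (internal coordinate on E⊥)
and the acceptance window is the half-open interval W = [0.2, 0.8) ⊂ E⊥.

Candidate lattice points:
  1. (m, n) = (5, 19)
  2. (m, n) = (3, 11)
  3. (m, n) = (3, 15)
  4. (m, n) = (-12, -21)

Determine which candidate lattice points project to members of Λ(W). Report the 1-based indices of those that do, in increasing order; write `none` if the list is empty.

Compute τ' = (5−√29)/2 = -0.1926, so π⊥(m,n) = m -0.1926·n.
candidate 1: (m,n)=(5,19) → π∥ = 5+19·τ ≈ 103.6591, π⊥ = 5+19·τ' ≈ 1.3409 ∉ [0.2, 0.8) ⇒ out
candidate 2: (m,n)=(3,11) → π∥ = 3+11·τ ≈ 60.1184, π⊥ = 3+11·τ' ≈ 0.8816 ∉ [0.2, 0.8) ⇒ out
candidate 3: (m,n)=(3,15) → π∥ = 3+15·τ ≈ 80.8887, π⊥ = 3+15·τ' ≈ 0.1113 ∉ [0.2, 0.8) ⇒ out
candidate 4: (m,n)=(-12,-21) → π∥ = -12-21·τ ≈ -121.0442, π⊥ = -12-21·τ' ≈ -7.9558 ∉ [0.2, 0.8) ⇒ out

none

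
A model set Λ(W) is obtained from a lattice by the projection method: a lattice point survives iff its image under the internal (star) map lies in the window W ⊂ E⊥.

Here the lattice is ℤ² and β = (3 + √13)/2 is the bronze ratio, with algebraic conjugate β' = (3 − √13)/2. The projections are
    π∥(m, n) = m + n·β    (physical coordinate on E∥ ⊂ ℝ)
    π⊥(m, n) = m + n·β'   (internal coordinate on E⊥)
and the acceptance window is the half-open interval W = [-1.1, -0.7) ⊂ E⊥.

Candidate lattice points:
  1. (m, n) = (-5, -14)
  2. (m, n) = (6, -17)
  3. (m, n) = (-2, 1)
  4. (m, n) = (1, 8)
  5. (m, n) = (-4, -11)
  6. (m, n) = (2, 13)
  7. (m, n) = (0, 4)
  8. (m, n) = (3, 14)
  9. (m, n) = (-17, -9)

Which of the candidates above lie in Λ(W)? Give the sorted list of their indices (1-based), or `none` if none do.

1

β' = (3−√13)/2 ≈ -0.302776.
#1 (-5,-14): internal coord -5 + (-14)·β' = -0.761141; -0.761141 ∈ [-1.1, -0.7) → IN Λ
#2 (6,-17): internal coord 6 + (-17)·β' = +11.147186; +11.147186 ∉ [-1.1, -0.7) → out
#3 (-2,1): internal coord -2 + (1)·β' = -2.302776; -2.302776 ∉ [-1.1, -0.7) → out
#4 (1,8): internal coord 1 + (8)·β' = -1.422205; -1.422205 ∉ [-1.1, -0.7) → out
#5 (-4,-11): internal coord -4 + (-11)·β' = -0.669468; -0.669468 ∉ [-1.1, -0.7) → out
#6 (2,13): internal coord 2 + (13)·β' = -1.936083; -1.936083 ∉ [-1.1, -0.7) → out
#7 (0,4): internal coord 0 + (4)·β' = -1.211103; -1.211103 ∉ [-1.1, -0.7) → out
#8 (3,14): internal coord 3 + (14)·β' = -1.238859; -1.238859 ∉ [-1.1, -0.7) → out
#9 (-17,-9): internal coord -17 + (-9)·β' = -14.275019; -14.275019 ∉ [-1.1, -0.7) → out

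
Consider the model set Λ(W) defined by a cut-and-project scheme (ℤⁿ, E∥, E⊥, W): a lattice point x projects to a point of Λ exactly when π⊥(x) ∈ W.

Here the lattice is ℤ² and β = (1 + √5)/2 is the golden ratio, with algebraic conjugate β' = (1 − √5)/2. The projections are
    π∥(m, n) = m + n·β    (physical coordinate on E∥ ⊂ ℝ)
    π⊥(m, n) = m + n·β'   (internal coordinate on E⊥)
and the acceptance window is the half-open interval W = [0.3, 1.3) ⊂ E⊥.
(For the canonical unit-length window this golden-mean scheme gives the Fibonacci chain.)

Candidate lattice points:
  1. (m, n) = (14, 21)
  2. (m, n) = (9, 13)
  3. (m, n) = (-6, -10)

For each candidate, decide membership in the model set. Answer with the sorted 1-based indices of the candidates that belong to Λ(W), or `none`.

β' = (1−√5)/2 ≈ -0.61803.
[1] lift (14,21): star map gives 1.02129; window check 0.3 ≤ 1.02129 < 1.3 is true → IN Λ
[2] lift (9,13): star map gives 0.96556; window check 0.3 ≤ 0.96556 < 1.3 is true → IN Λ
[3] lift (-6,-10): star map gives 0.18034; window check 0.3 ≤ 0.18034 < 1.3 is false → out

1, 2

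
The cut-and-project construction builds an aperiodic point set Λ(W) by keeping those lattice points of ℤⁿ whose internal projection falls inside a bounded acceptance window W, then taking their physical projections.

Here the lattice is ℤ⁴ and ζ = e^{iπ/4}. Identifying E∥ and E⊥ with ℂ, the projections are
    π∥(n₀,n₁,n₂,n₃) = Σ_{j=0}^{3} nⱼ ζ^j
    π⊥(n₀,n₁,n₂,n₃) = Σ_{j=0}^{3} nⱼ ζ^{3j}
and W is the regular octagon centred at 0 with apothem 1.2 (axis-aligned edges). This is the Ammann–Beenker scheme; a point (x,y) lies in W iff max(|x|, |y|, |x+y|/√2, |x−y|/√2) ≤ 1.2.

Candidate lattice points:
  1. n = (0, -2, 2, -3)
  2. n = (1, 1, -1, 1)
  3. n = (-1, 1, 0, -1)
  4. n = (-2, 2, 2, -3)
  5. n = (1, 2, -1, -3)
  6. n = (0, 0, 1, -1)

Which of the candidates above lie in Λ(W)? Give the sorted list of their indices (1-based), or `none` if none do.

Internal map: ζ^{3j} for j=0..3 gives (1,0), (−√2/2,√2/2), (0,−1), (√2/2,√2/2).
candidate 1: n = (0, -2, 2, -3) → π⊥ ≈ (-0.707107, -5.535534); max(|x|,|y|,|x±y|/√2) = 5.535534 > 1.2 ⇒ ∉ W
candidate 2: n = (1, 1, -1, 1) → π⊥ ≈ (+1.000000, +2.414214); max(|x|,|y|,|x±y|/√2) = 2.414214 > 1.2 ⇒ ∉ W
candidate 3: n = (-1, 1, 0, -1) → π⊥ ≈ (-2.414214, +0.000000); max(|x|,|y|,|x±y|/√2) = 2.414214 > 1.2 ⇒ ∉ W
candidate 4: n = (-2, 2, 2, -3) → π⊥ ≈ (-5.535534, -2.707107); max(|x|,|y|,|x±y|/√2) = 5.828427 > 1.2 ⇒ ∉ W
candidate 5: n = (1, 2, -1, -3) → π⊥ ≈ (-2.535534, +0.292893); max(|x|,|y|,|x±y|/√2) = 2.535534 > 1.2 ⇒ ∉ W
candidate 6: n = (0, 0, 1, -1) → π⊥ ≈ (-0.707107, -1.707107); max(|x|,|y|,|x±y|/√2) = 1.707107 > 1.2 ⇒ ∉ W

none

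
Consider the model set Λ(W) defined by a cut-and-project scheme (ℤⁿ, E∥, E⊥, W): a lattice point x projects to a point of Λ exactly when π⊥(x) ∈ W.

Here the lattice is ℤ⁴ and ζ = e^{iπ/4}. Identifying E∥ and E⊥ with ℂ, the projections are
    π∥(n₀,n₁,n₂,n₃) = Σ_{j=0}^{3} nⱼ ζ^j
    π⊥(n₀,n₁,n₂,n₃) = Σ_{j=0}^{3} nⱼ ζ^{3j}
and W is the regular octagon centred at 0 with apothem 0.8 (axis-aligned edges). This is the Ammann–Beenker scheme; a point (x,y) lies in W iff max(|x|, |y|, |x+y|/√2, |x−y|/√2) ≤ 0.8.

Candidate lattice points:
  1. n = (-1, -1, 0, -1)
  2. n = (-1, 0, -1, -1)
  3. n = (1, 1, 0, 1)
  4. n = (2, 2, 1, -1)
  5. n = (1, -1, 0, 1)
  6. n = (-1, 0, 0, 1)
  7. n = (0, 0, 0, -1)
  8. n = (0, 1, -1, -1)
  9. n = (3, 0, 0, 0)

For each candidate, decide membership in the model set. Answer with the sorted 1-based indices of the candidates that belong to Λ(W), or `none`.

π⊥(n) = n₀ + n₁ζ³ + n₂ζ⁶ + n₃ζ⁹ where ζ = e^{iπ/4}.
#1 (-1, -1, 0, -1): internal (-1.0000, -1.4142); octagon support 1.7071 vs apothem 0.8 → ∉ W
#2 (-1, 0, -1, -1): internal (-1.7071, 0.2929); octagon support 1.7071 vs apothem 0.8 → ∉ W
#3 (1, 1, 0, 1): internal (1.0000, 1.4142); octagon support 1.7071 vs apothem 0.8 → ∉ W
#4 (2, 2, 1, -1): internal (-0.1213, -0.2929); octagon support 0.2929 vs apothem 0.8 → ∈ W
#5 (1, -1, 0, 1): internal (2.4142, 0.0000); octagon support 2.4142 vs apothem 0.8 → ∉ W
#6 (-1, 0, 0, 1): internal (-0.2929, 0.7071); octagon support 0.7071 vs apothem 0.8 → ∈ W
#7 (0, 0, 0, -1): internal (-0.7071, -0.7071); octagon support 1.0000 vs apothem 0.8 → ∉ W
#8 (0, 1, -1, -1): internal (-1.4142, 1.0000); octagon support 1.7071 vs apothem 0.8 → ∉ W
#9 (3, 0, 0, 0): internal (3.0000, 0.0000); octagon support 3.0000 vs apothem 0.8 → ∉ W

4, 6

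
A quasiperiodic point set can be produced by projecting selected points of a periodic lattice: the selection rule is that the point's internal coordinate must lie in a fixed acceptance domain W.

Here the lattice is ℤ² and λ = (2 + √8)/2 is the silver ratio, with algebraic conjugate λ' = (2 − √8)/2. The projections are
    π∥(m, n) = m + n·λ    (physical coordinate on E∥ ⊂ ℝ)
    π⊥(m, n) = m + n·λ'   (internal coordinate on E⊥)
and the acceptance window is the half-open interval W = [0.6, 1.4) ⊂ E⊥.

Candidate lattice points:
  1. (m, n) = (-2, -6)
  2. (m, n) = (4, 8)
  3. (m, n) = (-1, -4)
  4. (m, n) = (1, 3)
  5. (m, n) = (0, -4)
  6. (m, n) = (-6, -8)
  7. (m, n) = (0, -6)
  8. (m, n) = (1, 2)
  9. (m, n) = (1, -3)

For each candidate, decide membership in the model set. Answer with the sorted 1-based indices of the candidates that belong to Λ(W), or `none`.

Compute λ' = (2−√8)/2 = -0.41421, so π⊥(m,n) = m -0.41421·n.
#1 (-2,-6): internal coord -2 + (-6)·λ' = +0.48528; +0.48528 ∉ [0.6, 1.4) → out
#2 (4,8): internal coord 4 + (8)·λ' = +0.68629; +0.68629 ∈ [0.6, 1.4) → IN Λ
#3 (-1,-4): internal coord -1 + (-4)·λ' = +0.65685; +0.65685 ∈ [0.6, 1.4) → IN Λ
#4 (1,3): internal coord 1 + (3)·λ' = -0.24264; -0.24264 ∉ [0.6, 1.4) → out
#5 (0,-4): internal coord 0 + (-4)·λ' = +1.65685; +1.65685 ∉ [0.6, 1.4) → out
#6 (-6,-8): internal coord -6 + (-8)·λ' = -2.68629; -2.68629 ∉ [0.6, 1.4) → out
#7 (0,-6): internal coord 0 + (-6)·λ' = +2.48528; +2.48528 ∉ [0.6, 1.4) → out
#8 (1,2): internal coord 1 + (2)·λ' = +0.17157; +0.17157 ∉ [0.6, 1.4) → out
#9 (1,-3): internal coord 1 + (-3)·λ' = +2.24264; +2.24264 ∉ [0.6, 1.4) → out

2, 3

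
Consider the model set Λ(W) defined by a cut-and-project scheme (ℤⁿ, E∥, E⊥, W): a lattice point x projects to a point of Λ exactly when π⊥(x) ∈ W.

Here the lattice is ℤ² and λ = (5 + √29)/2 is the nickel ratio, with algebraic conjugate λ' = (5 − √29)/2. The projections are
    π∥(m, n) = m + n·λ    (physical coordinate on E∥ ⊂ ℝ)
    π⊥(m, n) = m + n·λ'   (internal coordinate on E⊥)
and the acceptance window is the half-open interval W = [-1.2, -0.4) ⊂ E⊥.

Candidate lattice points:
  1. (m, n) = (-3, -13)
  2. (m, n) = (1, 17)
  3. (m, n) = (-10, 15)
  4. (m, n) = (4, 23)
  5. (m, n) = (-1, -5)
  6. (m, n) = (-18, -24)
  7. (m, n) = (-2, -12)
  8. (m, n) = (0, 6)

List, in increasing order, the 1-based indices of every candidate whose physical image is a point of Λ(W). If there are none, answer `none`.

1, 4, 8

λ' = (5−√29)/2 ≈ -0.1926.
#1 (-3,-13): internal coord -3 + (-13)·λ' = -0.4964; -0.4964 ∈ [-1.2, -0.4) → IN Λ
#2 (1,17): internal coord 1 + (17)·λ' = -2.2739; -2.2739 ∉ [-1.2, -0.4) → out
#3 (-10,15): internal coord -10 + (15)·λ' = -12.8887; -12.8887 ∉ [-1.2, -0.4) → out
#4 (4,23): internal coord 4 + (23)·λ' = -0.4294; -0.4294 ∈ [-1.2, -0.4) → IN Λ
#5 (-1,-5): internal coord -1 + (-5)·λ' = -0.0371; -0.0371 ∉ [-1.2, -0.4) → out
#6 (-18,-24): internal coord -18 + (-24)·λ' = -13.3780; -13.3780 ∉ [-1.2, -0.4) → out
#7 (-2,-12): internal coord -2 + (-12)·λ' = +0.3110; +0.3110 ∉ [-1.2, -0.4) → out
#8 (0,6): internal coord 0 + (6)·λ' = -1.1555; -1.1555 ∈ [-1.2, -0.4) → IN Λ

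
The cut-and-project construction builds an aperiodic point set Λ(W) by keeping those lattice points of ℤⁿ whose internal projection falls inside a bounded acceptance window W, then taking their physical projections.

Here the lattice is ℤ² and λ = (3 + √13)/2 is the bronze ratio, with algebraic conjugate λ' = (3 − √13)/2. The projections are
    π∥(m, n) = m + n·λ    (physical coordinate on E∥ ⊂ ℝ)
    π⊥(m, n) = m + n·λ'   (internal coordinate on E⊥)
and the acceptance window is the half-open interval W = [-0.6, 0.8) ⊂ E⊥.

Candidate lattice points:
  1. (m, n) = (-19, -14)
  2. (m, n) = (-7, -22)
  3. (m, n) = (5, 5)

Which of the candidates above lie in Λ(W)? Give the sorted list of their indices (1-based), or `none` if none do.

2

Compute λ' = (3−√13)/2 = -0.30278, so π⊥(m,n) = m -0.30278·n.
#1 (-19,-14): internal coord -19 + (-14)·λ' = -14.76114; -14.76114 ∉ [-0.6, 0.8) → out
#2 (-7,-22): internal coord -7 + (-22)·λ' = -0.33894; -0.33894 ∈ [-0.6, 0.8) → IN Λ
#3 (5,5): internal coord 5 + (5)·λ' = +3.48612; +3.48612 ∉ [-0.6, 0.8) → out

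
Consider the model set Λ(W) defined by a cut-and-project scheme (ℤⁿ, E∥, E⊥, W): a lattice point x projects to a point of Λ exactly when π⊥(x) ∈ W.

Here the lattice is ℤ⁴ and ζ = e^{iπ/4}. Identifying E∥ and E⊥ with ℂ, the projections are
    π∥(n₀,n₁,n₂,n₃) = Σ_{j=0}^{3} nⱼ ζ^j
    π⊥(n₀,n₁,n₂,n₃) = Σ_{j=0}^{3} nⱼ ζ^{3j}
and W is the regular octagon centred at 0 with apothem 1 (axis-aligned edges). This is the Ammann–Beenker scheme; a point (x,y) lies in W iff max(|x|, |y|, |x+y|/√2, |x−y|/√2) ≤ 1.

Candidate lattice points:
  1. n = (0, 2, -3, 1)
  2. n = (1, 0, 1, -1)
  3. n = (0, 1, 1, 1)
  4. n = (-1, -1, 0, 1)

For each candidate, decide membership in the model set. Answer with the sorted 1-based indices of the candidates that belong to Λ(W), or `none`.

3, 4

With ζ = e^{iπ/4} the internal vectors are ζ^0,ζ^3,ζ^6,ζ^9.
#1 (0, 2, -3, 1): internal (-0.707107, 5.121320); octagon support 5.121320 vs apothem 1 → ∉ W
#2 (1, 0, 1, -1): internal (0.292893, -1.707107); octagon support 1.707107 vs apothem 1 → ∉ W
#3 (0, 1, 1, 1): internal (0.000000, 0.414214); octagon support 0.414214 vs apothem 1 → ∈ W
#4 (-1, -1, 0, 1): internal (0.414214, 0.000000); octagon support 0.414214 vs apothem 1 → ∈ W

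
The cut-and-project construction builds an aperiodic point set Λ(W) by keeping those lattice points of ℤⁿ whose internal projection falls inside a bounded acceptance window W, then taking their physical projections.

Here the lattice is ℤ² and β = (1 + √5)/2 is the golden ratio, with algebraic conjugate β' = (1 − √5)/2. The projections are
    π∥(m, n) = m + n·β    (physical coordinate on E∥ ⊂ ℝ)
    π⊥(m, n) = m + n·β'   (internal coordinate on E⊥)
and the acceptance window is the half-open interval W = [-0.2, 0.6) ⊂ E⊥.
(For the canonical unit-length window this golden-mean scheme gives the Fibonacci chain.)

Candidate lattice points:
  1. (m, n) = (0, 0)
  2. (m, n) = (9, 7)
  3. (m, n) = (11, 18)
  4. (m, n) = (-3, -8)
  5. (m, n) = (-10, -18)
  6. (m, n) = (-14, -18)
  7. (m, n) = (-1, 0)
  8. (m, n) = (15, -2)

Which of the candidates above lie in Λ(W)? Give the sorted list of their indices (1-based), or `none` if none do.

1, 3

Compute β' = (1−√5)/2 = -0.61803, so π⊥(m,n) = m -0.61803·n.
#1 (0,0): internal coord 0 + (0)·β' = +0.00000; +0.00000 ∈ [-0.2, 0.6) → IN Λ
#2 (9,7): internal coord 9 + (7)·β' = +4.67376; +4.67376 ∉ [-0.2, 0.6) → out
#3 (11,18): internal coord 11 + (18)·β' = -0.12461; -0.12461 ∈ [-0.2, 0.6) → IN Λ
#4 (-3,-8): internal coord -3 + (-8)·β' = +1.94427; +1.94427 ∉ [-0.2, 0.6) → out
#5 (-10,-18): internal coord -10 + (-18)·β' = +1.12461; +1.12461 ∉ [-0.2, 0.6) → out
#6 (-14,-18): internal coord -14 + (-18)·β' = -2.87539; -2.87539 ∉ [-0.2, 0.6) → out
#7 (-1,0): internal coord -1 + (0)·β' = -1.00000; -1.00000 ∉ [-0.2, 0.6) → out
#8 (15,-2): internal coord 15 + (-2)·β' = +16.23607; +16.23607 ∉ [-0.2, 0.6) → out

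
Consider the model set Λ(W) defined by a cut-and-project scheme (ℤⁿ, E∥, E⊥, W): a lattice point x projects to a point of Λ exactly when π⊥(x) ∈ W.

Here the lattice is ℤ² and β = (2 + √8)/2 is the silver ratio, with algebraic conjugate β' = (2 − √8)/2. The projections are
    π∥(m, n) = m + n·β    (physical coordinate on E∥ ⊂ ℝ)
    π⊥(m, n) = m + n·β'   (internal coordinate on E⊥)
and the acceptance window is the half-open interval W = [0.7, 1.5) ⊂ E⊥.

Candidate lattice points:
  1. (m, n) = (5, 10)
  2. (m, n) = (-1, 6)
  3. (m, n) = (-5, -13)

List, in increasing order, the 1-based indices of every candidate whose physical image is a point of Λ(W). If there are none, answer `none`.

1

Numerically β ≈ 2.4142 and β' = −1/β ≈ -0.4142.
candidate 1: (m,n)=(5,10) → π∥ = 5+10·β ≈ 29.1421, π⊥ = 5+10·β' ≈ 0.8579 ∈ [0.7, 1.5) ⇒ IN Λ
candidate 2: (m,n)=(-1,6) → π∥ = -1+6·β ≈ 13.4853, π⊥ = -1+6·β' ≈ -3.4853 ∉ [0.7, 1.5) ⇒ out
candidate 3: (m,n)=(-5,-13) → π∥ = -5-13·β ≈ -36.3848, π⊥ = -5-13·β' ≈ 0.3848 ∉ [0.7, 1.5) ⇒ out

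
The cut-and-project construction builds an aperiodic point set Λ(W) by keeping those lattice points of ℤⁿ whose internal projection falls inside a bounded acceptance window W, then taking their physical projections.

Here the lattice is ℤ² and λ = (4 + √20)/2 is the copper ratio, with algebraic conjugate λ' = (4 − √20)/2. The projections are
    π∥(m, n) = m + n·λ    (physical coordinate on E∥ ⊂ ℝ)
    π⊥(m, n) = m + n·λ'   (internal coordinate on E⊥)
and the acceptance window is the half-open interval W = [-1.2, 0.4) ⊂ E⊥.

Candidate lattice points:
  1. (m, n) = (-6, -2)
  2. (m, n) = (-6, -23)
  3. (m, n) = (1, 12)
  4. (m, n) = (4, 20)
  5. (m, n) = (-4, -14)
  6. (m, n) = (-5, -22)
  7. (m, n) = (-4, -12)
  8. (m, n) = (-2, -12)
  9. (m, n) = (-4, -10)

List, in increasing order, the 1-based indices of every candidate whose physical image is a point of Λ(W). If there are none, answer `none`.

2, 4, 5, 6, 7

Compute λ' = (4−√20)/2 = -0.2361, so π⊥(m,n) = m -0.2361·n.
#1 (-6,-2): internal coord -6 + (-2)·λ' = -5.5279; -5.5279 ∉ [-1.2, 0.4) → out
#2 (-6,-23): internal coord -6 + (-23)·λ' = -0.5704; -0.5704 ∈ [-1.2, 0.4) → IN Λ
#3 (1,12): internal coord 1 + (12)·λ' = -1.8328; -1.8328 ∉ [-1.2, 0.4) → out
#4 (4,20): internal coord 4 + (20)·λ' = -0.7214; -0.7214 ∈ [-1.2, 0.4) → IN Λ
#5 (-4,-14): internal coord -4 + (-14)·λ' = -0.6950; -0.6950 ∈ [-1.2, 0.4) → IN Λ
#6 (-5,-22): internal coord -5 + (-22)·λ' = +0.1935; +0.1935 ∈ [-1.2, 0.4) → IN Λ
#7 (-4,-12): internal coord -4 + (-12)·λ' = -1.1672; -1.1672 ∈ [-1.2, 0.4) → IN Λ
#8 (-2,-12): internal coord -2 + (-12)·λ' = +0.8328; +0.8328 ∉ [-1.2, 0.4) → out
#9 (-4,-10): internal coord -4 + (-10)·λ' = -1.6393; -1.6393 ∉ [-1.2, 0.4) → out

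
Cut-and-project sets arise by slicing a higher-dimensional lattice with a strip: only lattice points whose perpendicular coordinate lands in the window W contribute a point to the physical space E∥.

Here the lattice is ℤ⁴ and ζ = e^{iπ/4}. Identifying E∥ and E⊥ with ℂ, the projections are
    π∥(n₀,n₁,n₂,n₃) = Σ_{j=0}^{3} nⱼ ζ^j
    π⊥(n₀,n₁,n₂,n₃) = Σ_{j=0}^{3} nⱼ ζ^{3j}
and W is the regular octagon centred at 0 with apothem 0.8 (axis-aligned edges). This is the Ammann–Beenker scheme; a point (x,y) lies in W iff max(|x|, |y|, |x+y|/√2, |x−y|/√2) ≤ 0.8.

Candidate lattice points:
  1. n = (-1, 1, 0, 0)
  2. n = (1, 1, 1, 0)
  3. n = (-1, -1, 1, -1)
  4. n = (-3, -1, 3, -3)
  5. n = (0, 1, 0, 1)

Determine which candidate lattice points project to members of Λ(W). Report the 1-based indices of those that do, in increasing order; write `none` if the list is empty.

2

With ζ = e^{iπ/4} the internal vectors are ζ^0,ζ^3,ζ^6,ζ^9.
#1 (-1, 1, 0, 0): internal (-1.70711, 0.70711); octagon support 1.70711 vs apothem 0.8 → ∉ W
#2 (1, 1, 1, 0): internal (0.29289, -0.29289); octagon support 0.41421 vs apothem 0.8 → ∈ W
#3 (-1, -1, 1, -1): internal (-1.00000, -2.41421); octagon support 2.41421 vs apothem 0.8 → ∉ W
#4 (-3, -1, 3, -3): internal (-4.41421, -5.82843); octagon support 7.24264 vs apothem 0.8 → ∉ W
#5 (0, 1, 0, 1): internal (0.00000, 1.41421); octagon support 1.41421 vs apothem 0.8 → ∉ W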